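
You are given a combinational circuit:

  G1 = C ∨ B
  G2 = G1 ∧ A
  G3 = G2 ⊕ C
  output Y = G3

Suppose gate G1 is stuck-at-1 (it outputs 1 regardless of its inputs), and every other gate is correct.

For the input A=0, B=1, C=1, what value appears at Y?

Propagate with G1 forced: G1=1 [stuck-at-1], G2=0, G3=1.
So Y = 1. (Same as the fault-free value — the fault is masked on this input.)

1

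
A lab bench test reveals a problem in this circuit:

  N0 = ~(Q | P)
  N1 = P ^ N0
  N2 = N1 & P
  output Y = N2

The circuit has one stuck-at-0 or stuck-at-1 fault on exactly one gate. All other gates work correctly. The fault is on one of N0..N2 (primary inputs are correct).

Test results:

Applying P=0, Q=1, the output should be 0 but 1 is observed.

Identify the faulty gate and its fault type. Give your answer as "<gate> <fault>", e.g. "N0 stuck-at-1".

Fault-free values for test 1 (P=0, Q=1): N0=0, N1=0, N2=0, giving Y=0. Observed 1.
Test 1: faults giving observed 1 are {N2 stuck-at-1}.
Only N2 stuck-at-1 is consistent with every test.

N2 stuck-at-1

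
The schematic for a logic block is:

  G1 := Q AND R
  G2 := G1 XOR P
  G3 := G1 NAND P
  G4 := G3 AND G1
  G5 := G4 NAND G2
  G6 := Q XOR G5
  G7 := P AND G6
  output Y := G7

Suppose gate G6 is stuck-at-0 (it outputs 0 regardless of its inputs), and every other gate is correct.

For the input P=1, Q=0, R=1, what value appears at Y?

0

Propagate with G6 forced: G1=0, G2=1, G3=1, G4=0, G5=1, G6=0 [stuck-at-0], G7=0.
So Y = 0. (Without the fault it would be 1.)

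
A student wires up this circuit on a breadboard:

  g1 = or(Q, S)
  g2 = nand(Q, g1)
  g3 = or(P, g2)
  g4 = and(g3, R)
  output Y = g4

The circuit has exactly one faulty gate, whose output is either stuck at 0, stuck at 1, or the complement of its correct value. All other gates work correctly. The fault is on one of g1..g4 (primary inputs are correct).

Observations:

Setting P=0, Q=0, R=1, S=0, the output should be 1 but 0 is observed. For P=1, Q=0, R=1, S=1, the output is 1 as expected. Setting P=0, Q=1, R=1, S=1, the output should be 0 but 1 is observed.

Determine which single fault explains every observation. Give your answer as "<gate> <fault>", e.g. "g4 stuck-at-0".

g2 inverted output

Fault-free values for test 1 (P=0, Q=0, R=1, S=0): g1=0, g2=1, g3=1, g4=1, giving Y=1. Observed 0.
Test 1: faults giving observed 0 are {g2 stuck-at-0, g2 inverted output, g3 stuck-at-0, g3 inverted output, g4 stuck-at-0, g4 inverted output}.
Test 2 (P=1, Q=0, R=1, S=1): fault-free g1=1, g2=1, g3=1, g4=1 → 1; observed 1. Eliminates g3 stuck-at-0, g3 inverted output, g4 stuck-at-0, g4 inverted output.
Test 3 (P=0, Q=1, R=1, S=1): fault-free g1=1, g2=0, g3=0, g4=0 → 0; observed 1. Eliminates g2 stuck-at-0.
Only g2 inverted output is consistent with every test.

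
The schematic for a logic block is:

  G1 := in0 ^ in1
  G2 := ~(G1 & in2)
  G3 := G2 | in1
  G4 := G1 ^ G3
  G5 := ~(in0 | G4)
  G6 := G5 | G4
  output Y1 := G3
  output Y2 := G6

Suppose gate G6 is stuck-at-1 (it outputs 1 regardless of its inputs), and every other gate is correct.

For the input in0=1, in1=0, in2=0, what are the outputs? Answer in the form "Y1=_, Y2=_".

Propagate with G6 forced: G1=1, G2=1, G3=1, G4=0, G5=0, G6=1 [stuck-at-1].
So the outputs are Y1=1, Y2=1. (Without the fault they would be Y1=1, Y2=0.)

Y1=1, Y2=1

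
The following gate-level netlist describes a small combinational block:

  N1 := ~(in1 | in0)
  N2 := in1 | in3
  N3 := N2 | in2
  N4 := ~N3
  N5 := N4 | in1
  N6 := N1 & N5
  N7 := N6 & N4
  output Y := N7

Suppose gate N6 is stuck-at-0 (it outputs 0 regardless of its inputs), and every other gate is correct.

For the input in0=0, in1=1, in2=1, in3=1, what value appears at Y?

Propagate with N6 forced: N1=0, N2=1, N3=1, N4=0, N5=1, N6=0 [stuck-at-0], N7=0.
So Y = 0. (Same as the fault-free value — the fault is masked on this input.)

0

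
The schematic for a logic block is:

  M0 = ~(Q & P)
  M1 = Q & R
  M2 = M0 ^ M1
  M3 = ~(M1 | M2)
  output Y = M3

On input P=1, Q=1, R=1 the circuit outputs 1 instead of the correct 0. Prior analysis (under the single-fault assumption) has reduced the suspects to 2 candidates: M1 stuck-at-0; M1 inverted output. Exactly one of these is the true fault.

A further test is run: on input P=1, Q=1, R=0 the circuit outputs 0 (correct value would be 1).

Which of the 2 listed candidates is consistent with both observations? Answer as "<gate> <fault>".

M1 inverted output

Evaluate each candidate on input P=1, Q=1, R=0:
  M1 stuck-at-0: M0=0, M1=0 [stuck-at-0], M2=0, M3=1 → 1 — eliminated
  M1 inverted output: M0=0, M1=1 [inverted output], M2=1, M3=0 → 0 — matches
Only M1 inverted output reproduces the observed 0.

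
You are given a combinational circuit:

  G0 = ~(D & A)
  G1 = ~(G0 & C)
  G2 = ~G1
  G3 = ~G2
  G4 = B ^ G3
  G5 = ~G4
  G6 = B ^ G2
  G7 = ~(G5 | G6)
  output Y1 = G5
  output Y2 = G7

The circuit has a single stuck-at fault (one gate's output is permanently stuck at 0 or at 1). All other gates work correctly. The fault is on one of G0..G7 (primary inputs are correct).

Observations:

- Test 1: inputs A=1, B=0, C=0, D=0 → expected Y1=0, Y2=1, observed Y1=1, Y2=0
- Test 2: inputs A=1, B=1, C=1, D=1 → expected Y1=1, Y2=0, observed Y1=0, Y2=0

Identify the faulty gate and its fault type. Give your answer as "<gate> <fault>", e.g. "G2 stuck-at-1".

G3 stuck-at-0

Fault-free values for test 1 (A=1, B=0, C=0, D=0): G0=1, G1=1, G2=0, G3=1, G4=1, G5=0, G6=0, G7=1, giving Y1=0, Y2=1. Observed Y1=1, Y2=0.
Test 1: faults giving observed Y1=1, Y2=0 are {G1 stuck-at-0, G2 stuck-at-1, G3 stuck-at-0, G4 stuck-at-0, G5 stuck-at-1}.
Test 2 (A=1, B=1, C=1, D=1): fault-free G0=0, G1=1, G2=0, G3=1, G4=0, G5=1, G6=1, G7=0 → Y1=1, Y2=0; observed Y1=0, Y2=0. Eliminates G1 stuck-at-0, G2 stuck-at-1, G4 stuck-at-0, G5 stuck-at-1.
Only G3 stuck-at-0 is consistent with every test.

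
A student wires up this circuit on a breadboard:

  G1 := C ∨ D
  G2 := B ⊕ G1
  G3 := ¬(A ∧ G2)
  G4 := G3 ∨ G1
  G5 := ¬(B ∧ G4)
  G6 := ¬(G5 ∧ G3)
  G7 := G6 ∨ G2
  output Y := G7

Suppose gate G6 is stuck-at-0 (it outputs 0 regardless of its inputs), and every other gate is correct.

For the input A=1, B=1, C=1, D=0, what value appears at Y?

0

Propagate with G6 forced: G1=1, G2=0, G3=1, G4=1, G5=0, G6=0 [stuck-at-0], G7=0.
So Y = 0. (Without the fault it would be 1.)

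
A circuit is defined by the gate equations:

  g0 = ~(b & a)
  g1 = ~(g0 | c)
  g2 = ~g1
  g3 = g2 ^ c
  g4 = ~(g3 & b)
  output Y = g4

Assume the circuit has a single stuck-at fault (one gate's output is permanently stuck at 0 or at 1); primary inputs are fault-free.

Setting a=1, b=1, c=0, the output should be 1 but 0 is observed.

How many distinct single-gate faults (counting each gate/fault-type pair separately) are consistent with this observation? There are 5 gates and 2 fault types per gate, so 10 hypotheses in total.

5

Fault-free: g0=0, g1=1, g2=0, g3=0, g4=1 → 1. Observed 0.
  g0 stuck-at-0: output 1 ✗
  g0 stuck-at-1: output 0 ✓
  g1 stuck-at-0: output 0 ✓
  g1 stuck-at-1: output 1 ✗
  g2 stuck-at-0: output 1 ✗
  g2 stuck-at-1: output 0 ✓
  g3 stuck-at-0: output 1 ✗
  g3 stuck-at-1: output 0 ✓
  g4 stuck-at-0: output 0 ✓
  g4 stuck-at-1: output 1 ✗
Consistent faults: {g0 stuck-at-1, g1 stuck-at-0, g2 stuck-at-1, g3 stuck-at-1, g4 stuck-at-0} — 5 in all.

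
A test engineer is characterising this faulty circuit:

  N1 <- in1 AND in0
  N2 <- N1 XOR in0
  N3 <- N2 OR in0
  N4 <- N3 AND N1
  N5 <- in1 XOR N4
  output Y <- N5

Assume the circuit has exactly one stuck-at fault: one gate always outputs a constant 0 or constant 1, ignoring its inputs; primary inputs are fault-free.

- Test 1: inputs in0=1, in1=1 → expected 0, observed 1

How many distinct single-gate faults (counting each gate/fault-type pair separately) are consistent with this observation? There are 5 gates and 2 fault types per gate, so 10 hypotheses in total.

Fault-free: N1=1, N2=0, N3=1, N4=1, N5=0 → 0. Observed 1.
  N1 stuck-at-0: output 1 ✓
  N1 stuck-at-1: output 0 ✗
  N2 stuck-at-0: output 0 ✗
  N2 stuck-at-1: output 0 ✗
  N3 stuck-at-0: output 1 ✓
  N3 stuck-at-1: output 0 ✗
  N4 stuck-at-0: output 1 ✓
  N4 stuck-at-1: output 0 ✗
  N5 stuck-at-0: output 0 ✗
  N5 stuck-at-1: output 1 ✓
Consistent faults: {N1 stuck-at-0, N3 stuck-at-0, N4 stuck-at-0, N5 stuck-at-1} — 4 in all.

4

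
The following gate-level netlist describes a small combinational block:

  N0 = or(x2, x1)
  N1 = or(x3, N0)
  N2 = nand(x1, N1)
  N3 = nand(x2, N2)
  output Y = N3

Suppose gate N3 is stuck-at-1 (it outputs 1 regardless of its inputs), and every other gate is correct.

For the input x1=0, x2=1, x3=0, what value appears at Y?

1

Propagate with N3 forced: N0=1, N1=1, N2=1, N3=1 [stuck-at-1].
So Y = 1. (Without the fault it would be 0.)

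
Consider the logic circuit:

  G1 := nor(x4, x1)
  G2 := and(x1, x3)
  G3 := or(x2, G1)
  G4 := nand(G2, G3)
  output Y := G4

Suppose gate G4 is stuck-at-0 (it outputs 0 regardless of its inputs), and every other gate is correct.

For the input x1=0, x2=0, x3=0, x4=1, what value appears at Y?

0

Propagate with G4 forced: G1=0, G2=0, G3=0, G4=0 [stuck-at-0].
So Y = 0. (Without the fault it would be 1.)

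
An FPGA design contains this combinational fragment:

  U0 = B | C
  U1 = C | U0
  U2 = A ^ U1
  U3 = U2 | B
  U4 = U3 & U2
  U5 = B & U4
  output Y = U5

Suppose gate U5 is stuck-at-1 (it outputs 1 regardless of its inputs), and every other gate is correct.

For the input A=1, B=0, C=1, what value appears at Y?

1

Propagate with U5 forced: U0=1, U1=1, U2=0, U3=0, U4=0, U5=1 [stuck-at-1].
So Y = 1. (Without the fault it would be 0.)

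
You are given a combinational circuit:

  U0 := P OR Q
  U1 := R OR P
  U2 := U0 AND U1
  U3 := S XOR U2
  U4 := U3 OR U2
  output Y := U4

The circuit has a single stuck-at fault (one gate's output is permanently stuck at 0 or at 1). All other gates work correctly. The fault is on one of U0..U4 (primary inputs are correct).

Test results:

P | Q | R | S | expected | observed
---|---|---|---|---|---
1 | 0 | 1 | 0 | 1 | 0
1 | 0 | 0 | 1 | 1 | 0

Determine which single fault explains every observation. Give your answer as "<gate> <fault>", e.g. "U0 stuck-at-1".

Fault-free values for test 1 (P=1, Q=0, R=1, S=0): U0=1, U1=1, U2=1, U3=1, U4=1, giving Y=1. Observed 0.
Test 1: faults giving observed 0 are {U0 stuck-at-0, U1 stuck-at-0, U2 stuck-at-0, U4 stuck-at-0}.
Test 2 (P=1, Q=0, R=0, S=1): fault-free U0=1, U1=1, U2=1, U3=0, U4=1 → 1; observed 0. Eliminates U0 stuck-at-0, U1 stuck-at-0, U2 stuck-at-0.
Only U4 stuck-at-0 is consistent with every test.

U4 stuck-at-0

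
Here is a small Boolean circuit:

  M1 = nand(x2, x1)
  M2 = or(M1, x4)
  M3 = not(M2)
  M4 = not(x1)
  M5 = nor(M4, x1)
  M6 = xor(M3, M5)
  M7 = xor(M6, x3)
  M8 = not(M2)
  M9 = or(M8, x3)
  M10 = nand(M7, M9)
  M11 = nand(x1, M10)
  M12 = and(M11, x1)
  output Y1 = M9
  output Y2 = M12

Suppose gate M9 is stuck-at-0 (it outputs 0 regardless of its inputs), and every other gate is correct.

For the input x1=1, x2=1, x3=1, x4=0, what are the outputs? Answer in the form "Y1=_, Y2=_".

Propagate with M9 forced: M1=0, M2=0, M3=1, M4=0, M5=0, M6=1, M7=0, M8=1, M9=0 [stuck-at-0], M10=1, M11=0, M12=0.
So the outputs are Y1=0, Y2=0. (Without the fault they would be Y1=1, Y2=0.)

Y1=0, Y2=0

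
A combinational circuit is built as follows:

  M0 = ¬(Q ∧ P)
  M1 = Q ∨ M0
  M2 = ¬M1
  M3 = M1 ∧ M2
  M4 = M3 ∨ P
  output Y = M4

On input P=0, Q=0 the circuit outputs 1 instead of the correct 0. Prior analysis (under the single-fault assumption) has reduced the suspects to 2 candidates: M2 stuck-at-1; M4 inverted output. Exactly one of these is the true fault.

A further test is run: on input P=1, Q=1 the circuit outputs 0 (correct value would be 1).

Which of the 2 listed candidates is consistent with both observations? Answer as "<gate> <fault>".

Evaluate each candidate on input P=1, Q=1:
  M2 stuck-at-1: M0=0, M1=1, M2=1 [stuck-at-1], M3=1, M4=1 → 1 — eliminated
  M4 inverted output: M0=0, M1=1, M2=0, M3=0, M4=0 [inverted output] → 0 — matches
Only M4 inverted output reproduces the observed 0.

M4 inverted output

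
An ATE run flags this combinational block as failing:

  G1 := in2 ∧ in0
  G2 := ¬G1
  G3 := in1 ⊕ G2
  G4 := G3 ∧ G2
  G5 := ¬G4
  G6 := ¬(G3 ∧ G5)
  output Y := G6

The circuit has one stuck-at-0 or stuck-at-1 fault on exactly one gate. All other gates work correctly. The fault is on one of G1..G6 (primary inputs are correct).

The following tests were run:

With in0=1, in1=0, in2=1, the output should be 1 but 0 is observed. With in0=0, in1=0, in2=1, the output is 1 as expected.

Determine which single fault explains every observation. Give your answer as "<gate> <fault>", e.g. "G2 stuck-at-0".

Fault-free values for test 1 (in0=1, in1=0, in2=1): G1=1, G2=0, G3=0, G4=0, G5=1, G6=1, giving Y=1. Observed 0.
Test 1: faults giving observed 0 are {G3 stuck-at-1, G6 stuck-at-0}.
Test 2 (in0=0, in1=0, in2=1): fault-free G1=0, G2=1, G3=1, G4=1, G5=0, G6=1 → 1; observed 1. Eliminates G6 stuck-at-0.
Only G3 stuck-at-1 is consistent with every test.

G3 stuck-at-1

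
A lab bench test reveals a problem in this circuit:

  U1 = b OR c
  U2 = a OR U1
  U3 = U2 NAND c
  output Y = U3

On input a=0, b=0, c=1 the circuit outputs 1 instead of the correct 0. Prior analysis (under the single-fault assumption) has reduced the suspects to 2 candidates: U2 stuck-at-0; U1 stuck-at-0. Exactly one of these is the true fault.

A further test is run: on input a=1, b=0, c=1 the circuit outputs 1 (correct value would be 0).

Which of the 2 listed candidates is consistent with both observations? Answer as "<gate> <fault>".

Evaluate each candidate on input a=1, b=0, c=1:
  U2 stuck-at-0: U1=1, U2=0 [stuck-at-0], U3=1 → 1 — matches
  U1 stuck-at-0: U1=0 [stuck-at-0], U2=1, U3=0 → 0 — eliminated
Only U2 stuck-at-0 reproduces the observed 1.

U2 stuck-at-0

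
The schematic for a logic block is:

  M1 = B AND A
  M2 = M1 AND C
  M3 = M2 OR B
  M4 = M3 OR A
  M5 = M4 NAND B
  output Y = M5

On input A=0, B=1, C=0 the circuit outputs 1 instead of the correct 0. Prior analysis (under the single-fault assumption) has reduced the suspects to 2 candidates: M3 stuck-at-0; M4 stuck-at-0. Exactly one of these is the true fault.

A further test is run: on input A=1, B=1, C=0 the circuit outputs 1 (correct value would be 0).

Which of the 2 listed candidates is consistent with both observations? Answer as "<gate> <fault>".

M4 stuck-at-0

Evaluate each candidate on input A=1, B=1, C=0:
  M3 stuck-at-0: M1=1, M2=0, M3=0 [stuck-at-0], M4=1, M5=0 → 0 — eliminated
  M4 stuck-at-0: M1=1, M2=0, M3=1, M4=0 [stuck-at-0], M5=1 → 1 — matches
Only M4 stuck-at-0 reproduces the observed 1.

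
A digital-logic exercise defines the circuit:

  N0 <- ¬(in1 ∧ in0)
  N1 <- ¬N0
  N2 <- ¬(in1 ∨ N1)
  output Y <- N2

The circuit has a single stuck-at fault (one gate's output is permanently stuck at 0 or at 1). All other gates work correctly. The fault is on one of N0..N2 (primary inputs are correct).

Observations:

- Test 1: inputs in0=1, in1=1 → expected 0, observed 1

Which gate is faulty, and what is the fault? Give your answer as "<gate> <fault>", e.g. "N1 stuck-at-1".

N2 stuck-at-1

Fault-free values for test 1 (in0=1, in1=1): N0=0, N1=1, N2=0, giving Y=0. Observed 1.
Test 1: faults giving observed 1 are {N2 stuck-at-1}.
Only N2 stuck-at-1 is consistent with every test.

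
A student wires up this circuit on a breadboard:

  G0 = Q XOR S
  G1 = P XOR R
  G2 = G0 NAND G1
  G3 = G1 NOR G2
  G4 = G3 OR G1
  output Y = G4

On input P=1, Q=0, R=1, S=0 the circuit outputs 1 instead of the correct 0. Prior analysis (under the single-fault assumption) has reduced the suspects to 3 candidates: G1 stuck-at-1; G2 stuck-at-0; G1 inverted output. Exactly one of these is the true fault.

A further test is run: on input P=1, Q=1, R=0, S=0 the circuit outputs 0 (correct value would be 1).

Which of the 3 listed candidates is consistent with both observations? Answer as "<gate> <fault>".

Evaluate each candidate on input P=1, Q=1, R=0, S=0:
  G1 stuck-at-1: G0=1, G1=1 [stuck-at-1], G2=0, G3=0, G4=1 → 1 — eliminated
  G2 stuck-at-0: G0=1, G1=1, G2=0 [stuck-at-0], G3=0, G4=1 → 1 — eliminated
  G1 inverted output: G0=1, G1=0 [inverted output], G2=1, G3=0, G4=0 → 0 — matches
Only G1 inverted output reproduces the observed 0.

G1 inverted output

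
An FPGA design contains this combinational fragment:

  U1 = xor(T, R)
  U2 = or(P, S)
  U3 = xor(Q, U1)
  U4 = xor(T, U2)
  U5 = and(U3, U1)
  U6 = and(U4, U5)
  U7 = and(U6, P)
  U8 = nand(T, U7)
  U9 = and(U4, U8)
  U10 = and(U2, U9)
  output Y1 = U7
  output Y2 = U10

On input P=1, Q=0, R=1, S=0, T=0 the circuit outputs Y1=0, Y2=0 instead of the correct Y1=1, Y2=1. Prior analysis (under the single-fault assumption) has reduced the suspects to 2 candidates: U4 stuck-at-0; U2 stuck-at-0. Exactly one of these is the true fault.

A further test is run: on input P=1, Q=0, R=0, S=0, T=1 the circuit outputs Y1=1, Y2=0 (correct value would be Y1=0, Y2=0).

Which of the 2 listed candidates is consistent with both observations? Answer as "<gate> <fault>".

Evaluate each candidate on input P=1, Q=0, R=0, S=0, T=1:
  U4 stuck-at-0: U1=1, U2=1, U3=1, U4=0 [stuck-at-0], U5=1, U6=0, U7=0, U8=1, U9=0, U10=0 → Y1=0, Y2=0 — eliminated
  U2 stuck-at-0: U1=1, U2=0 [stuck-at-0], U3=1, U4=1, U5=1, U6=1, U7=1, U8=0, U9=0, U10=0 → Y1=1, Y2=0 — matches
Only U2 stuck-at-0 reproduces the observed Y1=1, Y2=0.

U2 stuck-at-0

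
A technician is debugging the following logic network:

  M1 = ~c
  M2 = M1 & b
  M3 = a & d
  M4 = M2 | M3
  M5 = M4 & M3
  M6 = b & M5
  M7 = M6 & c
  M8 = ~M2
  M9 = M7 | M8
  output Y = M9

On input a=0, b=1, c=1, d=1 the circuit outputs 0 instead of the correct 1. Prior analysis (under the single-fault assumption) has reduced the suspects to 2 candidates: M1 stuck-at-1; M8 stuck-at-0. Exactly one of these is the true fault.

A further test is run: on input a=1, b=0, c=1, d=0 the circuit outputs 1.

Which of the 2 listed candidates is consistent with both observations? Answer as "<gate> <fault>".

M1 stuck-at-1

Evaluate each candidate on input a=1, b=0, c=1, d=0:
  M1 stuck-at-1: M1=1 [stuck-at-1], M2=0, M3=0, M4=0, M5=0, M6=0, M7=0, M8=1, M9=1 → 1 — matches
  M8 stuck-at-0: M1=0, M2=0, M3=0, M4=0, M5=0, M6=0, M7=0, M8=0 [stuck-at-0], M9=0 → 0 — eliminated
Only M1 stuck-at-1 reproduces the observed 1.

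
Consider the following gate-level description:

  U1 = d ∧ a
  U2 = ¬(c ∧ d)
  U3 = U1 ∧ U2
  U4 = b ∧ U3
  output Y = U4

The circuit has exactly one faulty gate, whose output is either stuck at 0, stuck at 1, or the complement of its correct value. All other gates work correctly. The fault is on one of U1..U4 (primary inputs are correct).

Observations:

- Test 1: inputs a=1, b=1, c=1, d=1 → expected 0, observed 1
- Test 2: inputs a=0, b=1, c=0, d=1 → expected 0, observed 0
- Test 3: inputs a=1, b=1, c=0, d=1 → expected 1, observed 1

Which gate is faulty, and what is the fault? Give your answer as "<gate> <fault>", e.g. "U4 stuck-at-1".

Fault-free values for test 1 (a=1, b=1, c=1, d=1): U1=1, U2=0, U3=0, U4=0, giving Y=0. Observed 1.
Test 1: faults giving observed 1 are {U2 stuck-at-1, U2 inverted output, U3 stuck-at-1, U3 inverted output, U4 stuck-at-1, U4 inverted output}.
Test 2 (a=0, b=1, c=0, d=1): fault-free U1=0, U2=1, U3=0, U4=0 → 0; observed 0. Eliminates U3 stuck-at-1, U3 inverted output, U4 stuck-at-1, U4 inverted output.
Test 3 (a=1, b=1, c=0, d=1): fault-free U1=1, U2=1, U3=1, U4=1 → 1; observed 1. Eliminates U2 inverted output.
Only U2 stuck-at-1 is consistent with every test.

U2 stuck-at-1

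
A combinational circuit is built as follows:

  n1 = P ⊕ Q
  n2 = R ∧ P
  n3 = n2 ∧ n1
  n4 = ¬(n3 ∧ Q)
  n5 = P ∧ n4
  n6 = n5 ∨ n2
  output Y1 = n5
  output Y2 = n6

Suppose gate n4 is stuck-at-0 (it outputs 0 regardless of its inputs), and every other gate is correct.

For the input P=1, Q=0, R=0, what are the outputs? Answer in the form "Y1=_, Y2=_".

Y1=0, Y2=0

Propagate with n4 forced: n1=1, n2=0, n3=0, n4=0 [stuck-at-0], n5=0, n6=0.
So the outputs are Y1=0, Y2=0. (Without the fault they would be Y1=1, Y2=1.)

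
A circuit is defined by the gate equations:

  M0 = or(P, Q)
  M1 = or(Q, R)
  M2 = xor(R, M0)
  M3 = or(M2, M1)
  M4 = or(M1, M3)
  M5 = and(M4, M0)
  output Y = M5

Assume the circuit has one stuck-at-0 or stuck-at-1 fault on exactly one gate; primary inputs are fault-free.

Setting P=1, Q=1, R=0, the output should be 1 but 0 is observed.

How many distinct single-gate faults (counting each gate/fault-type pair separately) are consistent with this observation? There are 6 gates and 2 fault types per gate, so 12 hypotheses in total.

3

Fault-free: M0=1, M1=1, M2=1, M3=1, M4=1, M5=1 → 1. Observed 0.
  M0 stuck-at-0: output 0 ✓
  M0 stuck-at-1: output 1 ✗
  M1 stuck-at-0: output 1 ✗
  M1 stuck-at-1: output 1 ✗
  M2 stuck-at-0: output 1 ✗
  M2 stuck-at-1: output 1 ✗
  M3 stuck-at-0: output 1 ✗
  M3 stuck-at-1: output 1 ✗
  M4 stuck-at-0: output 0 ✓
  M4 stuck-at-1: output 1 ✗
  M5 stuck-at-0: output 0 ✓
  M5 stuck-at-1: output 1 ✗
Consistent faults: {M0 stuck-at-0, M4 stuck-at-0, M5 stuck-at-0} — 3 in all.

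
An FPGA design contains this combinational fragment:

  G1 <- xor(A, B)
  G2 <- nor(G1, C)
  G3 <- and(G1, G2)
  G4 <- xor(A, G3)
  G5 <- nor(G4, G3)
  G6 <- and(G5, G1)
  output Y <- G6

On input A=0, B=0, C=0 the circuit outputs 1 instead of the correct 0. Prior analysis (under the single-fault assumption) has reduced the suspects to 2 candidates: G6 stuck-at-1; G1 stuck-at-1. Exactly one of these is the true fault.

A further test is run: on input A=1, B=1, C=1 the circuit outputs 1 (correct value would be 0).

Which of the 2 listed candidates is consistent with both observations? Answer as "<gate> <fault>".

G6 stuck-at-1

Evaluate each candidate on input A=1, B=1, C=1:
  G6 stuck-at-1: G1=0, G2=0, G3=0, G4=1, G5=0, G6=1 [stuck-at-1] → 1 — matches
  G1 stuck-at-1: G1=1 [stuck-at-1], G2=0, G3=0, G4=1, G5=0, G6=0 → 0 — eliminated
Only G6 stuck-at-1 reproduces the observed 1.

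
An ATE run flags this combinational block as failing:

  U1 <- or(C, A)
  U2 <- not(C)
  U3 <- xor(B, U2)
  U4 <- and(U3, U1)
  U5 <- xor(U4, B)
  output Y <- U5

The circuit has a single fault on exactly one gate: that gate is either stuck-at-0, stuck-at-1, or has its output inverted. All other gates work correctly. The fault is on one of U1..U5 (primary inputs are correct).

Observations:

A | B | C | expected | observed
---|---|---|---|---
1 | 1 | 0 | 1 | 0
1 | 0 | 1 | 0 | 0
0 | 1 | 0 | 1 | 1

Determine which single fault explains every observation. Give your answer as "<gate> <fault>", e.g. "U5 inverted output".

U2 stuck-at-0

Fault-free values for test 1 (A=1, B=1, C=0): U1=1, U2=1, U3=0, U4=0, U5=1, giving Y=1. Observed 0.
Test 1: faults giving observed 0 are {U2 stuck-at-0, U2 inverted output, U3 stuck-at-1, U3 inverted output, U4 stuck-at-1, U4 inverted output, U5 stuck-at-0, U5 inverted output}.
Test 2 (A=1, B=0, C=1): fault-free U1=1, U2=0, U3=0, U4=0, U5=0 → 0; observed 0. Eliminates U2 inverted output, U3 stuck-at-1, U3 inverted output, U4 stuck-at-1, U4 inverted output, U5 inverted output.
Test 3 (A=0, B=1, C=0): fault-free U1=0, U2=1, U3=0, U4=0, U5=1 → 1; observed 1. Eliminates U5 stuck-at-0.
Only U2 stuck-at-0 is consistent with every test.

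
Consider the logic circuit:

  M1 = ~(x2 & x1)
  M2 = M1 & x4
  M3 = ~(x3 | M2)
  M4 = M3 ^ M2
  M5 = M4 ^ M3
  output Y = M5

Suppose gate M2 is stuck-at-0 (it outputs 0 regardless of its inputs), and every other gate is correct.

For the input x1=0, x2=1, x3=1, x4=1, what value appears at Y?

0

Propagate with M2 forced: M1=1, M2=0 [stuck-at-0], M3=0, M4=0, M5=0.
So Y = 0. (Without the fault it would be 1.)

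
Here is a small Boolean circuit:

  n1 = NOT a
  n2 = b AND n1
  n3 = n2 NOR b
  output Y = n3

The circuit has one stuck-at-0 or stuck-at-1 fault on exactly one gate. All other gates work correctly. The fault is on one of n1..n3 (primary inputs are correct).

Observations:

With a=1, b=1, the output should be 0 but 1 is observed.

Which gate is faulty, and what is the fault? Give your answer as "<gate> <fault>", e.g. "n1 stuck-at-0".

n3 stuck-at-1

Fault-free values for test 1 (a=1, b=1): n1=0, n2=0, n3=0, giving Y=0. Observed 1.
Test 1: faults giving observed 1 are {n3 stuck-at-1}.
Only n3 stuck-at-1 is consistent with every test.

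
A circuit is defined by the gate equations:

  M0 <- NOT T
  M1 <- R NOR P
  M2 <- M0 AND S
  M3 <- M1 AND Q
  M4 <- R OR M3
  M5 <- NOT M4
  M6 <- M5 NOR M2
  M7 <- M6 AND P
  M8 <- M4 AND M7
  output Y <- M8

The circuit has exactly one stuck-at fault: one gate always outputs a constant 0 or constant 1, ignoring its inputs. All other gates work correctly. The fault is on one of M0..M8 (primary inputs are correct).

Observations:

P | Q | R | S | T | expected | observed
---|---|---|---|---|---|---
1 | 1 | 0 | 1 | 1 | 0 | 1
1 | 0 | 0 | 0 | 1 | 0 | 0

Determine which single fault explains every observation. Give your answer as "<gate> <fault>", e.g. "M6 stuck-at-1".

Fault-free values for test 1 (P=1, Q=1, R=0, S=1, T=1): M0=0, M1=0, M2=0, M3=0, M4=0, M5=1, M6=0, M7=0, M8=0, giving Y=0. Observed 1.
Test 1: faults giving observed 1 are {M1 stuck-at-1, M3 stuck-at-1, M4 stuck-at-1, M8 stuck-at-1}.
Test 2 (P=1, Q=0, R=0, S=0, T=1): fault-free M0=0, M1=0, M2=0, M3=0, M4=0, M5=1, M6=0, M7=0, M8=0 → 0; observed 0. Eliminates M3 stuck-at-1, M4 stuck-at-1, M8 stuck-at-1.
Only M1 stuck-at-1 is consistent with every test.

M1 stuck-at-1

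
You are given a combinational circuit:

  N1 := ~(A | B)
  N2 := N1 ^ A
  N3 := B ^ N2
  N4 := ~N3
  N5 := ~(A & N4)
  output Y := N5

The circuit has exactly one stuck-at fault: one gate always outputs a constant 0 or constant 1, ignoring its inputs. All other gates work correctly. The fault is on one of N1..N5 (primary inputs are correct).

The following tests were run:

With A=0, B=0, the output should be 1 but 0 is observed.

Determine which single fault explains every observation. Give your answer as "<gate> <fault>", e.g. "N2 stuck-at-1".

Fault-free values for test 1 (A=0, B=0): N1=1, N2=1, N3=1, N4=0, N5=1, giving Y=1. Observed 0.
Test 1: faults giving observed 0 are {N5 stuck-at-0}.
Only N5 stuck-at-0 is consistent with every test.

N5 stuck-at-0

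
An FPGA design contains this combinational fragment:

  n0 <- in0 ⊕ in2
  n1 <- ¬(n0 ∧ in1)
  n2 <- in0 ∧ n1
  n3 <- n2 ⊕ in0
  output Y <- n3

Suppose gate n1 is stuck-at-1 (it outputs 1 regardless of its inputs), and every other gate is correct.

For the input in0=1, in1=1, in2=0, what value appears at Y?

Propagate with n1 forced: n0=1, n1=1 [stuck-at-1], n2=1, n3=0.
So Y = 0. (Without the fault it would be 1.)

0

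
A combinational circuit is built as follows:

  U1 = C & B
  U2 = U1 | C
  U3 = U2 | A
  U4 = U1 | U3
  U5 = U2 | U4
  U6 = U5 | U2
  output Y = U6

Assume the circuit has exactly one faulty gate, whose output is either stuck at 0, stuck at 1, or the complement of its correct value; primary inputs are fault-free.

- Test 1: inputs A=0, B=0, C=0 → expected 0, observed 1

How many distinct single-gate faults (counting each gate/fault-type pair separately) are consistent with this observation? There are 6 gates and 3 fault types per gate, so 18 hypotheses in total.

12

Fault-free: U1=0, U2=0, U3=0, U4=0, U5=0, U6=0 → 0. Observed 1.
  U1: stuck-at-1, inverted output ✓; others ✗
  U2: stuck-at-1, inverted output ✓; others ✗
  U3: stuck-at-1, inverted output ✓; others ✗
  U4: stuck-at-1, inverted output ✓; others ✗
  U5: stuck-at-1, inverted output ✓; others ✗
  U6: stuck-at-1, inverted output ✓; others ✗
Consistent faults: {U1 stuck-at-1, U1 inverted output, U2 stuck-at-1, U2 inverted output, U3 stuck-at-1, U3 inverted output, U4 stuck-at-1, U4 inverted output, U5 stuck-at-1, U5 inverted output, U6 stuck-at-1, U6 inverted output} — 12 in all.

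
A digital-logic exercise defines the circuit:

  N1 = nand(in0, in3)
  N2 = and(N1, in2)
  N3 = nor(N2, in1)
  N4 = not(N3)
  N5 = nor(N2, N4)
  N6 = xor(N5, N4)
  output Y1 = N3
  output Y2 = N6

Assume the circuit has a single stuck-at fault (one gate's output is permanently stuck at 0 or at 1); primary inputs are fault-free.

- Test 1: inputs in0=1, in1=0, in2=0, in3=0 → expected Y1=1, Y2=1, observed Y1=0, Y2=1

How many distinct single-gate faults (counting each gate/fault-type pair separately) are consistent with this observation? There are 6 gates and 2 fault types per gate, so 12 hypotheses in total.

2

Fault-free: N1=1, N2=0, N3=1, N4=0, N5=1, N6=1 → Y1=1, Y2=1. Observed Y1=0, Y2=1.
  N1 stuck-at-0: output Y1=1, Y2=1 ✗
  N1 stuck-at-1: output Y1=1, Y2=1 ✗
  N2 stuck-at-0: output Y1=1, Y2=1 ✗
  N2 stuck-at-1: output Y1=0, Y2=1 ✓
  N3 stuck-at-0: output Y1=0, Y2=1 ✓
  N3 stuck-at-1: output Y1=1, Y2=1 ✗
  N4 stuck-at-0: output Y1=1, Y2=1 ✗
  N4 stuck-at-1: output Y1=1, Y2=1 ✗
  N5 stuck-at-0: output Y1=1, Y2=0 ✗
  N5 stuck-at-1: output Y1=1, Y2=1 ✗
  N6 stuck-at-0: output Y1=1, Y2=0 ✗
  N6 stuck-at-1: output Y1=1, Y2=1 ✗
Consistent faults: {N2 stuck-at-1, N3 stuck-at-0} — 2 in all.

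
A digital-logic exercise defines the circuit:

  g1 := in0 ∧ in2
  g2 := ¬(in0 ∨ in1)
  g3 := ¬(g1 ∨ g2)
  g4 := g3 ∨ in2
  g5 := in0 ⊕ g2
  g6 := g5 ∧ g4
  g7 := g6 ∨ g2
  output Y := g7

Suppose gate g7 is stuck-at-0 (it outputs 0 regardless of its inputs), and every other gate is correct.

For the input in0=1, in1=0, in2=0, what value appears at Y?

Propagate with g7 forced: g1=0, g2=0, g3=1, g4=1, g5=1, g6=1, g7=0 [stuck-at-0].
So Y = 0. (Without the fault it would be 1.)

0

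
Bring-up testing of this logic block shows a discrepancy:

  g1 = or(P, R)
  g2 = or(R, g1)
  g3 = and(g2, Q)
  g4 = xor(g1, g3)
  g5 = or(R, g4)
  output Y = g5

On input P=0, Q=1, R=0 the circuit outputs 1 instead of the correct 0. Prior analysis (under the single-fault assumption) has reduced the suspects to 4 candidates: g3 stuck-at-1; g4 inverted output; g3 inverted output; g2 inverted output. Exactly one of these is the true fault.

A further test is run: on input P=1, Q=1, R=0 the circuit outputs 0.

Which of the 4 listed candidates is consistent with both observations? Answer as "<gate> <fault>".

g3 stuck-at-1

Evaluate each candidate on input P=1, Q=1, R=0:
  g3 stuck-at-1: g1=1, g2=1, g3=1 [stuck-at-1], g4=0, g5=0 → 0 — matches
  g4 inverted output: g1=1, g2=1, g3=1, g4=1 [inverted output], g5=1 → 1 — eliminated
  g3 inverted output: g1=1, g2=1, g3=0 [inverted output], g4=1, g5=1 → 1 — eliminated
  g2 inverted output: g1=1, g2=0 [inverted output], g3=0, g4=1, g5=1 → 1 — eliminated
Only g3 stuck-at-1 reproduces the observed 0.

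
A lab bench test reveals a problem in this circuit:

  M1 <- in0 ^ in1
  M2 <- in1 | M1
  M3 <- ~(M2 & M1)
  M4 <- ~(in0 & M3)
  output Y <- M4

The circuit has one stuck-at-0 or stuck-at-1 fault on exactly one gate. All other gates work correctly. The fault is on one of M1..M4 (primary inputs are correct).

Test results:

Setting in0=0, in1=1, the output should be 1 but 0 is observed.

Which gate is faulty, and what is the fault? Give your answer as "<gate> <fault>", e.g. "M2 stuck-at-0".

M4 stuck-at-0

Fault-free values for test 1 (in0=0, in1=1): M1=1, M2=1, M3=0, M4=1, giving Y=1. Observed 0.
Test 1: faults giving observed 0 are {M4 stuck-at-0}.
Only M4 stuck-at-0 is consistent with every test.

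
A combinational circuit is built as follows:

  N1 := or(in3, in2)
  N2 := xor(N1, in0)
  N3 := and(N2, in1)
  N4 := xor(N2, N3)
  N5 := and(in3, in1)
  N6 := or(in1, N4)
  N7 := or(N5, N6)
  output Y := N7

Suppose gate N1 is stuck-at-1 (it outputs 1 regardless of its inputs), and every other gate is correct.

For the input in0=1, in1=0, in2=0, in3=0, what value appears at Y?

Propagate with N1 forced: N1=1 [stuck-at-1], N2=0, N3=0, N4=0, N5=0, N6=0, N7=0.
So Y = 0. (Without the fault it would be 1.)

0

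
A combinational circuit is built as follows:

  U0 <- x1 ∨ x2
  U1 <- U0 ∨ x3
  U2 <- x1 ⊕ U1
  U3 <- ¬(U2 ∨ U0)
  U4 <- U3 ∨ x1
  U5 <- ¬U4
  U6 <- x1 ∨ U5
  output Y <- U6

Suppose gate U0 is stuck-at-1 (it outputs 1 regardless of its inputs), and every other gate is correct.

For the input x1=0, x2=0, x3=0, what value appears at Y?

1

Propagate with U0 forced: U0=1 [stuck-at-1], U1=1, U2=1, U3=0, U4=0, U5=1, U6=1.
So Y = 1. (Without the fault it would be 0.)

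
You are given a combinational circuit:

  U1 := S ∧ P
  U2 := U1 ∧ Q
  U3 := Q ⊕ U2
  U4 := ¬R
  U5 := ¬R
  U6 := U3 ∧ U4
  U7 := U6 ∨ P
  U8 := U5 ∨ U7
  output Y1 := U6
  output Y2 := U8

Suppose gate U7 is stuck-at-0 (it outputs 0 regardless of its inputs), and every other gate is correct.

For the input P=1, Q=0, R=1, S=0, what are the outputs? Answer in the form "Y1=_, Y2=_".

Y1=0, Y2=0

Propagate with U7 forced: U1=0, U2=0, U3=0, U4=0, U5=0, U6=0, U7=0 [stuck-at-0], U8=0.
So the outputs are Y1=0, Y2=0. (Without the fault they would be Y1=0, Y2=1.)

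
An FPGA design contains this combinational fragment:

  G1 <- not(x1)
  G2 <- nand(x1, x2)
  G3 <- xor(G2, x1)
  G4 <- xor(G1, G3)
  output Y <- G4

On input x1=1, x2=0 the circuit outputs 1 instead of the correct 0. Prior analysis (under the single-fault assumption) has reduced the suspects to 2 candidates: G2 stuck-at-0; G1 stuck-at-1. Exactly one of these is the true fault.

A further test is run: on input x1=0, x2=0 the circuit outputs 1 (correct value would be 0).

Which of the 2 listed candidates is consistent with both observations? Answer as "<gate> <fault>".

G2 stuck-at-0

Evaluate each candidate on input x1=0, x2=0:
  G2 stuck-at-0: G1=1, G2=0 [stuck-at-0], G3=0, G4=1 → 1 — matches
  G1 stuck-at-1: G1=1 [stuck-at-1], G2=1, G3=1, G4=0 → 0 — eliminated
Only G2 stuck-at-0 reproduces the observed 1.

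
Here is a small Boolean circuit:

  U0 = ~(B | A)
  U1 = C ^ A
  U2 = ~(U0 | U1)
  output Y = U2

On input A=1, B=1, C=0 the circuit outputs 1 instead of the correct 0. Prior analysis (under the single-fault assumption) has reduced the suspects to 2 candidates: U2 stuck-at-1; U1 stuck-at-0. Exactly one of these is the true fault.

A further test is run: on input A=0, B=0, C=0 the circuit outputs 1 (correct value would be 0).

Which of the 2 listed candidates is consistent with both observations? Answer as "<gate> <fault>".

U2 stuck-at-1

Evaluate each candidate on input A=0, B=0, C=0:
  U2 stuck-at-1: U0=1, U1=0, U2=1 [stuck-at-1] → 1 — matches
  U1 stuck-at-0: U0=1, U1=0 [stuck-at-0], U2=0 → 0 — eliminated
Only U2 stuck-at-1 reproduces the observed 1.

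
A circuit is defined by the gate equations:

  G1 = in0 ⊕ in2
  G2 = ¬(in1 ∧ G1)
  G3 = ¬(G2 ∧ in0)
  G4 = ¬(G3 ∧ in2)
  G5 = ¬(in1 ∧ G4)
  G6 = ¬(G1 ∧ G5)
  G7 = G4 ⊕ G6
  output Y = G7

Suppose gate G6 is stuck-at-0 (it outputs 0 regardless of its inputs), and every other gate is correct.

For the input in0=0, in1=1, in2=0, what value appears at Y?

Propagate with G6 forced: G1=0, G2=1, G3=1, G4=1, G5=0, G6=0 [stuck-at-0], G7=1.
So Y = 1. (Without the fault it would be 0.)

1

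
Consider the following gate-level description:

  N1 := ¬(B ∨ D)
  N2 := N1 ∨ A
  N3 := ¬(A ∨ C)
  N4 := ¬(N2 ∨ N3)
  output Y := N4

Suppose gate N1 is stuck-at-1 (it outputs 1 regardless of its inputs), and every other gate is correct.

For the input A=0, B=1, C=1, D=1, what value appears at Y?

0

Propagate with N1 forced: N1=1 [stuck-at-1], N2=1, N3=0, N4=0.
So Y = 0. (Without the fault it would be 1.)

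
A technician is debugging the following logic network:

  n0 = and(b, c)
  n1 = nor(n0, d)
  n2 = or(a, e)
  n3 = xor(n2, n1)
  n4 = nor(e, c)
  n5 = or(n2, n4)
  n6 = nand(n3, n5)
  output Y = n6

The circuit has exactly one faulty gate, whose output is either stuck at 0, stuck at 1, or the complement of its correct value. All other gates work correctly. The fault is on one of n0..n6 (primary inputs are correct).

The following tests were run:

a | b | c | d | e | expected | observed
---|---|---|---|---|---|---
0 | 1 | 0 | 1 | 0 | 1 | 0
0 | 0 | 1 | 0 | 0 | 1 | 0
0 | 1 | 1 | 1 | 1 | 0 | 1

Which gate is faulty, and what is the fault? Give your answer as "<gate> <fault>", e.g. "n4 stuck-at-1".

n6 inverted output

Fault-free values for test 1 (a=0, b=1, c=0, d=1, e=0): n0=0, n1=0, n2=0, n3=0, n4=1, n5=1, n6=1, giving Y=1. Observed 0.
Test 1: faults giving observed 0 are {n1 stuck-at-1, n1 inverted output, n2 stuck-at-1, n2 inverted output, n3 stuck-at-1, n3 inverted output, n6 stuck-at-0, n6 inverted output}.
Test 2 (a=0, b=0, c=1, d=0, e=0): fault-free n0=0, n1=1, n2=0, n3=1, n4=0, n5=0, n6=1 → 1; observed 0. Eliminates n1 stuck-at-1, n1 inverted output, n2 stuck-at-1, n2 inverted output, n3 stuck-at-1, n3 inverted output.
Test 3 (a=0, b=1, c=1, d=1, e=1): fault-free n0=1, n1=0, n2=1, n3=1, n4=0, n5=1, n6=0 → 0; observed 1. Eliminates n6 stuck-at-0.
Only n6 inverted output is consistent with every test.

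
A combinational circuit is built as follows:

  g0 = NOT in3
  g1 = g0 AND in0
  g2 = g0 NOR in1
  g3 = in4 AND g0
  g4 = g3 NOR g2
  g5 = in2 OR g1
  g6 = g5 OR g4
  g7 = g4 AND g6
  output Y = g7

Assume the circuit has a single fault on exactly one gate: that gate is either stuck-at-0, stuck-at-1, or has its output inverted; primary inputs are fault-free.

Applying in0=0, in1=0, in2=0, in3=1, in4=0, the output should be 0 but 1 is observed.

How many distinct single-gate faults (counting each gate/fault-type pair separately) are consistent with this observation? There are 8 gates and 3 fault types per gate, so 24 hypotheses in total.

Fault-free: g0=0, g1=0, g2=1, g3=0, g4=0, g5=0, g6=0, g7=0 → 0. Observed 1.
  g0: stuck-at-1, inverted output ✓; others ✗
  g1: none of the 3 fault types match ✗
  g2: stuck-at-0, inverted output ✓; others ✗
  g3: none of the 3 fault types match ✗
  g4: stuck-at-1, inverted output ✓; others ✗
  g5: none of the 3 fault types match ✗
  g6: none of the 3 fault types match ✗
  g7: stuck-at-1, inverted output ✓; others ✗
Consistent faults: {g0 stuck-at-1, g0 inverted output, g2 stuck-at-0, g2 inverted output, g4 stuck-at-1, g4 inverted output, g7 stuck-at-1, g7 inverted output} — 8 in all.

8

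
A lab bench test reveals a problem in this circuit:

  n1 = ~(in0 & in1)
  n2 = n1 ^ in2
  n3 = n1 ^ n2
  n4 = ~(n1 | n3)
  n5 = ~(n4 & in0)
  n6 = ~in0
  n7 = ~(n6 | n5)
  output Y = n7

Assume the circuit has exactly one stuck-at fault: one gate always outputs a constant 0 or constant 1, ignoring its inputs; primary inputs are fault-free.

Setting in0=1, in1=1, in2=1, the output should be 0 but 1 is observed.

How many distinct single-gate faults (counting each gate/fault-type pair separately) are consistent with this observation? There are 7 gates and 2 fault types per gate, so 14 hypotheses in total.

5

Fault-free: n1=0, n2=1, n3=1, n4=0, n5=1, n6=0, n7=0 → 0. Observed 1.
  n1 stuck-at-0: output 0 ✗
  n1 stuck-at-1: output 0 ✗
  n2 stuck-at-0: output 1 ✓
  n2 stuck-at-1: output 0 ✗
  n3 stuck-at-0: output 1 ✓
  n3 stuck-at-1: output 0 ✗
  n4 stuck-at-0: output 0 ✗
  n4 stuck-at-1: output 1 ✓
  n5 stuck-at-0: output 1 ✓
  n5 stuck-at-1: output 0 ✗
  n6 stuck-at-0: output 0 ✗
  n6 stuck-at-1: output 0 ✗
  n7 stuck-at-0: output 0 ✗
  n7 stuck-at-1: output 1 ✓
Consistent faults: {n2 stuck-at-0, n3 stuck-at-0, n4 stuck-at-1, n5 stuck-at-0, n7 stuck-at-1} — 5 in all.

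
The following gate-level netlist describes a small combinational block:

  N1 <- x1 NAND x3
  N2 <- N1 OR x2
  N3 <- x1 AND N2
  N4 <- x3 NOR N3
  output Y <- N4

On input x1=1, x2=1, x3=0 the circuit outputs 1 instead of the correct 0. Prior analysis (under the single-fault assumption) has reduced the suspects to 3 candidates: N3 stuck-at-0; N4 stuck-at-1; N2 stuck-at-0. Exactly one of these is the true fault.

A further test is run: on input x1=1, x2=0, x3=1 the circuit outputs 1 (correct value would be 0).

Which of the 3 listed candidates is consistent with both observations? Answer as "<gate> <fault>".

N4 stuck-at-1

Evaluate each candidate on input x1=1, x2=0, x3=1:
  N3 stuck-at-0: N1=0, N2=0, N3=0 [stuck-at-0], N4=0 → 0 — eliminated
  N4 stuck-at-1: N1=0, N2=0, N3=0, N4=1 [stuck-at-1] → 1 — matches
  N2 stuck-at-0: N1=0, N2=0 [stuck-at-0], N3=0, N4=0 → 0 — eliminated
Only N4 stuck-at-1 reproduces the observed 1.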